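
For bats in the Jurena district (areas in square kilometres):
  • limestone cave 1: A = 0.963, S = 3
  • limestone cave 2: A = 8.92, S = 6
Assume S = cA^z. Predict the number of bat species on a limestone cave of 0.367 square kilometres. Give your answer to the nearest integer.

z = ln(6/3) / ln(8.92/0.963) = 0.6931 / 2.2260 = 0.3114
c = 3 / 0.963^0.3114 = 3 / 0.9883 = 3.035
S₃ = 3.035 × 0.367^0.3114 = 3.035 × 0.7319 ≈ 2.222

2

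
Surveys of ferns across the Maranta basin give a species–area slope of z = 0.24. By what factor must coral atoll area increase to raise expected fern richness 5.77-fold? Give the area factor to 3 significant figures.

1480

(A₂/A₁)^0.24 = 5.77, so A₂/A₁ = 5.77^(1/0.24) = 5.77^4.167
ln(A₂/A₁) = ln 5.77 / 0.24 = 1.7527 / 0.24 = 7.3028
A₂/A₁ = e^7.3028 ≈ 1484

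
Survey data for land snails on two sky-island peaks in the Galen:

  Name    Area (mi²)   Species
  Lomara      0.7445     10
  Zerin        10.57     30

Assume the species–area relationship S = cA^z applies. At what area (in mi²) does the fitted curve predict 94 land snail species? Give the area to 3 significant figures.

z = ln(30/10) / ln(10.57/0.7445) = 1.0986 / 2.6531 = 0.4141
c = 10 / 0.7445^0.4141 = 10 / 0.885 = 11.3
A = (94/11.3)^(1/0.4141) ⇒ ln A = ln(8.319)/0.4141 = 5.1161
A = e^5.1161 ≈ 166.7 mi²

167 mi²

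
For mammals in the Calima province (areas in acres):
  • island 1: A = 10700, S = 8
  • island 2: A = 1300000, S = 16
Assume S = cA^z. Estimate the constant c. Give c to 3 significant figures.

2.10

z = ln(S₂/S₁) / ln(A₂/A₁) = ln(16/8) / ln(1300000/10700) = 0.6931 / 4.7999 = 0.1444
c = S₁ / A₁^z = 8 / 10700^0.1444 = 8 / 3.818 = 2.095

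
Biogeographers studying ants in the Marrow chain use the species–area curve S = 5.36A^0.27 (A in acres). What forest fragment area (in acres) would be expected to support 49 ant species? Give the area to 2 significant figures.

49 = 5.36 × A^0.27  ⇒  A^0.27 = 49/5.36 = 9.142
ln A = ln(9.142) / 0.27 = 2.2129 / 0.27 = 8.1958
A = e^8.1958 ≈ 3626 acres

3600 acres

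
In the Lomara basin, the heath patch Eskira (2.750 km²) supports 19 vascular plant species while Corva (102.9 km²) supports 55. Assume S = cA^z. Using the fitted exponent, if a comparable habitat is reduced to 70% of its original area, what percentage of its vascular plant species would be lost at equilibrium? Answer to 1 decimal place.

9.9%

z = ln(55/19) / ln(102.9/2.75) = 1.0629 / 3.6222 = 0.2934
S_new/S_old = (A_new/A_old)^z = 0.7^0.2934 = exp(0.2934 × -0.3567) = 0.9006
Fraction lost = 1 − 0.9006 = 0.09937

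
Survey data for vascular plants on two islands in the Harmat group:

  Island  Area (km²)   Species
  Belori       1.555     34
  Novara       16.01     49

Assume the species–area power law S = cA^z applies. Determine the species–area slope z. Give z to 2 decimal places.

0.16

Taking logs: ln S = ln c + z ln A, so z = (ln S₂ − ln S₁)/(ln A₂ − ln A₁).
z = ln(49/34) / ln(16.01/1.555) = ln(1.441) / ln(10.3) = 0.3655 / 2.3317 = 0.1567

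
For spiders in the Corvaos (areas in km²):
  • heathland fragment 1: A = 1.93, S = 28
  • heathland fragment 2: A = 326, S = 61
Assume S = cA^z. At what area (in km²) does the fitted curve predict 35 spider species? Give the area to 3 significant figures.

8.39 km²

z = ln(61/28) / ln(326/1.93) = 0.7787 / 5.1294 = 0.1518
c = 28 / 1.93^0.1518 = 28 / 1.105 = 25.34
A = (35/25.34)^(1/0.1518) ⇒ ln A = ln(1.381)/0.1518 = 2.1274
A = e^2.1274 ≈ 8.393 km²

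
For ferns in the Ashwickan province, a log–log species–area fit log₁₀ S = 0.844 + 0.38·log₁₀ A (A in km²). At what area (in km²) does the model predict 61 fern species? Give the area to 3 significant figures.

61 = 6.982 × A^0.38  ⇒  A^0.38 = 61/6.982 = 8.736
ln A = ln(8.736) / 0.38 = 2.1675 / 0.38 = 5.7039
A = e^5.7039 ≈ 300 km²

300 km²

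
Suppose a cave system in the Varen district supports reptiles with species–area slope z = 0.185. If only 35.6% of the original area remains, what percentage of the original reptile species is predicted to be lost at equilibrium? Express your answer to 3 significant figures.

S_new/S_old = (A_new/A_old)^z = 0.356^0.185
= exp(0.185 × ln 0.356) = exp(0.185 × -1.0328) = exp(-0.1911) ≈ 0.8261
Fraction lost = 1 − 0.8261 = 0.1739

17.4%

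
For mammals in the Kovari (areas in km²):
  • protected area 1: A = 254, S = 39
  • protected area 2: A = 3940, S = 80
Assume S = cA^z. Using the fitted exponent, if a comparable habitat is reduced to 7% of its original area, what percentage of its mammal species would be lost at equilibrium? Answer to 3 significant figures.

50.2%

z = ln(80/39) / ln(3940/254) = 0.7185 / 2.7416 = 0.2621
S_new/S_old = (A_new/A_old)^z = 0.07^0.2621 = exp(0.2621 × -2.6593) = 0.4981
Fraction lost = 1 − 0.4981 = 0.5019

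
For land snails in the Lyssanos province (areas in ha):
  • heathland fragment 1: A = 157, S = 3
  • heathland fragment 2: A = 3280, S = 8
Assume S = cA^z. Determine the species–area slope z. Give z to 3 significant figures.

0.323

Taking logs: ln S = ln c + z ln A, so z = (ln S₂ − ln S₁)/(ln A₂ − ln A₁).
z = ln(8/3) / ln(3280/157) = ln(2.667) / ln(20.89) = 0.9808 / 3.0394 = 0.3227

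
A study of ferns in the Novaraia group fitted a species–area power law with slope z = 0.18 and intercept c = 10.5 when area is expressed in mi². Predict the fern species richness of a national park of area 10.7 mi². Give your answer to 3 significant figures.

S = 10.5 × 10.7^0.18
ln S = ln 10.5 + 0.18 × ln 10.7 = 2.3514 + 0.18 × 2.3702 = 2.7780
S = e^2.7780 ≈ 16.09

16.1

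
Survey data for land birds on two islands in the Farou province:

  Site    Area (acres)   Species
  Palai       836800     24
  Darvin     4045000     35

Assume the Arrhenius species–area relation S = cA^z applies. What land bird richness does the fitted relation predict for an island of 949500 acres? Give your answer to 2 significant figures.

z = ln(35/24) / ln(4045000/836800) = 0.3773 / 1.5757 = 0.2395
c = 24 / 836800^0.2395 = 24 / 26.19 = 0.9163
S₃ = 0.9163 × 949500^0.2395 = 0.9163 × 27 ≈ 24.74

25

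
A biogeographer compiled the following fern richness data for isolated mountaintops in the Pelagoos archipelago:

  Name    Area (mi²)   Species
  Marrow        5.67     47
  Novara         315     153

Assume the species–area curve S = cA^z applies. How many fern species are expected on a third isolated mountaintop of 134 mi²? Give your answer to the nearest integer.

119

z = ln(153/47) / ln(315/5.67) = 1.1803 / 4.0174 = 0.2938
c = 47 / 5.67^0.2938 = 47 / 1.665 = 28.23
S₃ = 28.23 × 134^0.2938 = 28.23 × 4.216 ≈ 119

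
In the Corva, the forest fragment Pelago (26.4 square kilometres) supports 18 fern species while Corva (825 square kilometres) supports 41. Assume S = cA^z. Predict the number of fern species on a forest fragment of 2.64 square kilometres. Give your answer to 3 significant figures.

z = ln(41/18) / ln(825/26.4) = 0.8232 / 3.4420 = 0.2392
c = 18 / 26.4^0.2392 = 18 / 2.188 = 8.228
S₃ = 8.228 × 2.64^0.2392 = 8.228 × 1.261 ≈ 10.38

10.4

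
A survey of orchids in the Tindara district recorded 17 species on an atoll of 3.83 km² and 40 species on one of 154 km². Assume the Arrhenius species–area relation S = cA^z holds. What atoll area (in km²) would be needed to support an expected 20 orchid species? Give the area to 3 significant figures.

7.73 km²

z = ln(40/17) / ln(154/3.83) = 0.8557 / 3.6941 = 0.2316
c = 17 / 3.83^0.2316 = 17 / 1.365 = 12.46
A = (20/12.46)^(1/0.2316) ⇒ ln A = ln(1.606)/0.2316 = 2.0445
A = e^2.0445 ≈ 7.725 km²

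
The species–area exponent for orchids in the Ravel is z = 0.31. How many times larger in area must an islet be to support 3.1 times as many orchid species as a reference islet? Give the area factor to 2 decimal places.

(A₂/A₁)^0.31 = 3.1, so A₂/A₁ = 3.1^(1/0.31) = 3.1^3.226
ln(A₂/A₁) = ln 3.1 / 0.31 = 1.1314 / 0.31 = 3.6497
A₂/A₁ = e^3.6497 ≈ 38.46

38.46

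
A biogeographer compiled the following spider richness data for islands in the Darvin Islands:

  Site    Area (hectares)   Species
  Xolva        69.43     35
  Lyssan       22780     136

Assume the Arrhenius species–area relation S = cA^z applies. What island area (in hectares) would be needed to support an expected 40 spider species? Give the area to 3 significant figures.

z = ln(136/35) / ln(22780/69.43) = 1.3573 / 5.7933 = 0.2343
c = 35 / 69.43^0.2343 = 35 / 2.701 = 12.96
A = (40/12.96)^(1/0.2343) ⇒ ln A = ln(3.086)/0.2343 = 4.8103
A = e^4.8103 ≈ 122.8 hectares

123 hectares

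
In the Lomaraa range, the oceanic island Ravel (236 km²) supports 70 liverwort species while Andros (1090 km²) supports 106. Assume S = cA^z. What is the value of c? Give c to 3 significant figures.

15.9

z = ln(S₂/S₁) / ln(A₂/A₁) = ln(106/70) / ln(1090/236) = 0.4149 / 1.5301 = 0.2712
c = S₁ / A₁^z = 70 / 236^0.2712 = 70 / 4.401 = 15.91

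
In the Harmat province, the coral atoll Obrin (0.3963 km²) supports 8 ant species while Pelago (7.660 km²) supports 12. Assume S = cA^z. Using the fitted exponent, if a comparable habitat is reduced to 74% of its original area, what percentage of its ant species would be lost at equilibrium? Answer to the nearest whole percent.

4%

z = ln(12/8) / ln(7.66/0.3963) = 0.4055 / 2.9616 = 0.1369
S_new/S_old = (A_new/A_old)^z = 0.74^0.1369 = exp(0.1369 × -0.3011) = 0.9596
Fraction lost = 1 − 0.9596 = 0.04039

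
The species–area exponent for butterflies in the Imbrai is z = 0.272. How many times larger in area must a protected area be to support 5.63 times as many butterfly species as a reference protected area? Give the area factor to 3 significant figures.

574

(A₂/A₁)^0.272 = 5.63, so A₂/A₁ = 5.63^(1/0.272) = 5.63^3.676
ln(A₂/A₁) = ln 5.63 / 0.272 = 1.7281 / 0.272 = 6.3533
A₂/A₁ = e^6.3533 ≈ 574.4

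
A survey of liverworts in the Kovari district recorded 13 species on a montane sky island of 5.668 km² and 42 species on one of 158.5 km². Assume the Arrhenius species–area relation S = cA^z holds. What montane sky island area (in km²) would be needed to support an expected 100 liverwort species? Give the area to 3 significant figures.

1860 km²

z = ln(42/13) / ln(158.5/5.668) = 1.1727 / 3.3309 = 0.3521
c = 13 / 5.668^0.3521 = 13 / 1.842 = 7.058
A = (100/7.058)^(1/0.3521) ⇒ ln A = ln(14.17)/0.3521 = 7.5297
A = e^7.5297 ≈ 1863 km²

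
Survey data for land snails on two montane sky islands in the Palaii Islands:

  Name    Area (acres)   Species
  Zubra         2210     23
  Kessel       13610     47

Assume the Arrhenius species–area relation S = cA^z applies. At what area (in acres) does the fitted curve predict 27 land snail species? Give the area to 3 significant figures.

3320 acres

z = ln(47/23) / ln(13610/2210) = 0.7147 / 1.8178 = 0.3931
c = 23 / 2210^0.3931 = 23 / 20.64 = 1.114
A = (27/1.114)^(1/0.3931) ⇒ ln A = ln(24.24)/0.3931 = 8.1086
A = e^8.1086 ≈ 3323 acres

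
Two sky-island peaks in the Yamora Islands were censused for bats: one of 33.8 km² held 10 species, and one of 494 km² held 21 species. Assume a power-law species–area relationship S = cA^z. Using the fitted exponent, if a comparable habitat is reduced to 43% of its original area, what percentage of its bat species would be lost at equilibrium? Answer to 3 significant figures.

20.8%

z = ln(21/10) / ln(494/33.8) = 0.7419 / 2.6821 = 0.2766
S_new/S_old = (A_new/A_old)^z = 0.43^0.2766 = exp(0.2766 × -0.8440) = 0.7918
Fraction lost = 1 − 0.7918 = 0.2082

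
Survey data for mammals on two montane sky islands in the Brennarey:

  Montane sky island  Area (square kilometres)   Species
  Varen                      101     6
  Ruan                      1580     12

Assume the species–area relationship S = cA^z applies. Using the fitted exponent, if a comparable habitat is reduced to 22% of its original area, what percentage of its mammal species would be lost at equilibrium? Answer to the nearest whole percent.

z = ln(12/6) / ln(1580/101) = 0.6931 / 2.7501 = 0.2520
S_new/S_old = (A_new/A_old)^z = 0.22^0.2520 = exp(0.2520 × -1.5141) = 0.6827
Fraction lost = 1 − 0.6827 = 0.3173

32%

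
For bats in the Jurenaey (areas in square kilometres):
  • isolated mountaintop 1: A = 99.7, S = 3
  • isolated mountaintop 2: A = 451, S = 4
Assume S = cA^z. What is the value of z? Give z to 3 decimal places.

0.191

Taking logs: ln S = ln c + z ln A, so z = (ln S₂ − ln S₁)/(ln A₂ − ln A₁).
z = ln(4/3) / ln(451/99.7) = ln(1.333) / ln(4.524) = 0.2877 / 1.5093 = 0.1906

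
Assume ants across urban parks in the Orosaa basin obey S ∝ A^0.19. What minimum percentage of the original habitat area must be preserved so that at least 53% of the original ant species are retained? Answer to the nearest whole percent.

4%

Need (A_new/A_old)^0.19 = 0.53, so A_new/A_old = 0.53^(1/0.19) = 0.53^5.263
ln(A_new/A_old) = ln 0.53 / 0.19 = -0.6349 / 0.19 = -3.3415
A_new/A_old = e^-3.3415 ≈ 0.03539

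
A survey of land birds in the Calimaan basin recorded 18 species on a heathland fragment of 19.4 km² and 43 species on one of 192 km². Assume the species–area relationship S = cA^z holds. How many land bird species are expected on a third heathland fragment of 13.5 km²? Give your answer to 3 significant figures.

z = ln(43/18) / ln(192/19.4) = 0.8708 / 2.2922 = 0.3799
c = 18 / 19.4^0.3799 = 18 / 3.085 = 5.835
S₃ = 5.835 × 13.5^0.3799 = 5.835 × 2.688 ≈ 15.68

15.7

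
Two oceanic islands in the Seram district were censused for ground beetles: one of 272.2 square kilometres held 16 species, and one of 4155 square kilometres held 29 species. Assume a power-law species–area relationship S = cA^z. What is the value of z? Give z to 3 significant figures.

Taking logs: ln S = ln c + z ln A, so z = (ln S₂ − ln S₁)/(ln A₂ − ln A₁).
z = ln(29/16) / ln(4155/272.2) = ln(1.812) / ln(15.26) = 0.5947 / 2.7255 = 0.2182

0.218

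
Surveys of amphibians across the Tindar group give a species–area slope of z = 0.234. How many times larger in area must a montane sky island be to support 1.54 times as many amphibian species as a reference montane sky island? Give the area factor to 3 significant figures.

6.33

(A₂/A₁)^0.234 = 1.54, so A₂/A₁ = 1.54^(1/0.234) = 1.54^4.274
ln(A₂/A₁) = ln 1.54 / 0.234 = 0.4318 / 0.234 = 1.8452
A₂/A₁ = e^1.8452 ≈ 6.33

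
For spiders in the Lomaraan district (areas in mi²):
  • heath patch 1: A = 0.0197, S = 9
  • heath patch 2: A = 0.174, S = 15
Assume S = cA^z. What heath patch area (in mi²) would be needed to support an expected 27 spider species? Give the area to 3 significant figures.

2.13 mi²

z = ln(15/9) / ln(0.174/0.0197) = 0.5108 / 2.1784 = 0.2345
c = 9 / 0.0197^0.2345 = 9 / 0.3982 = 22.6
A = (27/22.6)^(1/0.2345) ⇒ ln A = ln(1.195)/0.2345 = 0.7579
A = e^0.7579 ≈ 2.134 mi²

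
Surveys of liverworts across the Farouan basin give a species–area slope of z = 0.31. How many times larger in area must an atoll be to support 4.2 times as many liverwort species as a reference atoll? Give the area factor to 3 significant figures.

102

(A₂/A₁)^0.31 = 4.2, so A₂/A₁ = 4.2^(1/0.31) = 4.2^3.226
ln(A₂/A₁) = ln 4.2 / 0.31 = 1.4351 / 0.31 = 4.6293
A₂/A₁ = e^4.6293 ≈ 102.4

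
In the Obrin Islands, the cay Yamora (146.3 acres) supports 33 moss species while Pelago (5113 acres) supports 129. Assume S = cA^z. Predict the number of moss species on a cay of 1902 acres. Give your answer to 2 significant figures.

z = ln(129/33) / ln(5113/146.3) = 1.3633 / 3.5539 = 0.3836
c = 33 / 146.3^0.3836 = 33 / 6.77 = 4.874
S₃ = 4.874 × 1902^0.3836 = 4.874 × 18.11 ≈ 88.28

88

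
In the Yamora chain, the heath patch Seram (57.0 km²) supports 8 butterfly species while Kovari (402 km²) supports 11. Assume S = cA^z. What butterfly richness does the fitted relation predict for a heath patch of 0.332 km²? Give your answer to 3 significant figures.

3.46

z = ln(11/8) / ln(402/57) = 0.3185 / 1.9534 = 0.1630
c = 8 / 57^0.1630 = 8 / 1.933 = 4.138
S₃ = 4.138 × 0.332^0.1630 = 4.138 × 0.8355 ≈ 3.458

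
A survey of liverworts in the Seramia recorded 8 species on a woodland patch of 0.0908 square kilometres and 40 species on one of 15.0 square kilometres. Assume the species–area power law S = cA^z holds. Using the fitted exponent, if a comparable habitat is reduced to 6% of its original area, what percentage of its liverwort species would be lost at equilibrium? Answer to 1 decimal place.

z = ln(40/8) / ln(15/0.0908) = 1.6094 / 5.1071 = 0.3151
S_new/S_old = (A_new/A_old)^z = 0.06^0.3151 = exp(0.3151 × -2.8134) = 0.4121
Fraction lost = 1 − 0.4121 = 0.5879

58.8%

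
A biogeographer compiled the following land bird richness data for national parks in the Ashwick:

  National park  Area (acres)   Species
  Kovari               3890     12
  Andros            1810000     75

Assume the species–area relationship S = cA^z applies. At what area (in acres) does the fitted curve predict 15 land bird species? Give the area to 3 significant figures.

z = ln(75/12) / ln(1810000/3890) = 1.8326 / 6.1427 = 0.2983
c = 12 / 3890^0.2983 = 12 / 11.78 = 1.019
A = (15/1.019)^(1/0.2983) ⇒ ln A = ln(14.72)/0.2983 = 9.0141
A = e^9.0141 ≈ 8218 acres

8220 acres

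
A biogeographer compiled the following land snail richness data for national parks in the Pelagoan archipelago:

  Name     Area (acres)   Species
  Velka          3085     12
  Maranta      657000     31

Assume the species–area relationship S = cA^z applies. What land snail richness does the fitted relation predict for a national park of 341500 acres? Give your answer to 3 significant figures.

z = ln(31/12) / ln(657000/3085) = 0.9491 / 5.3611 = 0.1770
c = 12 / 3085^0.1770 = 12 / 4.147 = 2.894
S₃ = 2.894 × 341500^0.1770 = 2.894 × 9.541 ≈ 27.61

27.6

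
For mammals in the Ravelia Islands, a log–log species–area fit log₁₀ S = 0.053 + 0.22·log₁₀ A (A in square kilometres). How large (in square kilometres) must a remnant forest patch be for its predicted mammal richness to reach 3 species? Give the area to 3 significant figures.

84.7 square kilometres

3 = 1.13 × A^0.22  ⇒  A^0.22 = 3/1.13 = 2.655
ln A = ln(2.655) / 0.22 = 0.9766 / 0.22 = 4.4390
A = e^4.4390 ≈ 84.69 square kilometres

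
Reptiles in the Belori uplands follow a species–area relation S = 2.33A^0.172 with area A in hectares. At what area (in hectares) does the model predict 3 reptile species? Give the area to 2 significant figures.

3 = 2.33 × A^0.172  ⇒  A^0.172 = 3/2.33 = 1.288
ln A = ln(1.288) / 0.172 = 0.2527 / 0.172 = 1.4694
A = e^1.4694 ≈ 4.347 hectares

4.3 hectares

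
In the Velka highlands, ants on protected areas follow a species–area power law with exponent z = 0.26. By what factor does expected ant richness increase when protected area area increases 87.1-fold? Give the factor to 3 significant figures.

S₂/S₁ = (A₂/A₁)^z = 87.1^0.26
ln(S₂/S₁) = 0.26 × ln 87.1 = 0.26 × 4.4671 = 1.1614
S₂/S₁ = e^1.1614 ≈ 3.195

3.19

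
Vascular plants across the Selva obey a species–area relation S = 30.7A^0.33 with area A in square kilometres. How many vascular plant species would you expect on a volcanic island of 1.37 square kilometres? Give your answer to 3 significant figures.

34.1

S = 30.7 × 1.37^0.33 = 30.7 × 1.109 ≈ 34.06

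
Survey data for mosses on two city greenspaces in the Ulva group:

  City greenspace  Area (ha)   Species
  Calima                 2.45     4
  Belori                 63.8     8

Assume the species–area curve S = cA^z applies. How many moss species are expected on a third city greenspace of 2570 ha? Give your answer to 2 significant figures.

18

z = ln(8/4) / ln(63.8/2.45) = 0.6931 / 3.2597 = 0.2126
c = 4 / 2.45^0.2126 = 4 / 1.21 = 3.306
S₃ = 3.306 × 2570^0.2126 = 3.306 × 5.31 ≈ 17.56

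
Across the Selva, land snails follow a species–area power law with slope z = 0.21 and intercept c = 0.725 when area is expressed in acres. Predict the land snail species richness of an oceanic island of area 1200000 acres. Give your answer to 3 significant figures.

S = 0.725 × 1200000^0.21
ln S = ln 0.725 + 0.21 × ln 1200000 = -0.3216 + 0.21 × 13.9978 = 2.6180
S = e^2.6180 ≈ 13.71

13.7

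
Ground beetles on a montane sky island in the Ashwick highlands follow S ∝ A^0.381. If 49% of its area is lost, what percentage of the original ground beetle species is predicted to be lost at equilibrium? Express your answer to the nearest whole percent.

23%

S_new/S_old = (A_new/A_old)^z = 0.51^0.381
= exp(0.381 × ln 0.51) = exp(0.381 × -0.6733) = exp(-0.2565) ≈ 0.7737
Fraction lost = 1 − 0.7737 = 0.2263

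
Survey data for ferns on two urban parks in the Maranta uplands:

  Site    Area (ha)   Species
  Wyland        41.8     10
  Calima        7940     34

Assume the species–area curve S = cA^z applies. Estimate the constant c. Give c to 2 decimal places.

z = ln(S₂/S₁) / ln(A₂/A₁) = ln(34/10) / ln(7940/41.8) = 1.2238 / 5.2468 = 0.2332
c = S₁ / A₁^z = 10 / 41.8^0.2332 = 10 / 2.389 = 4.187

4.19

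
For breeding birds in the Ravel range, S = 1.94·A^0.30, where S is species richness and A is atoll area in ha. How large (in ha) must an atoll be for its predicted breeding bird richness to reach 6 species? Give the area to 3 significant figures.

6 = 1.94 × A^0.3  ⇒  A^0.3 = 6/1.94 = 3.093
ln A = ln(3.093) / 0.3 = 1.1291 / 0.3 = 3.7636
A = e^3.7636 ≈ 43.1 ha

43.1 ha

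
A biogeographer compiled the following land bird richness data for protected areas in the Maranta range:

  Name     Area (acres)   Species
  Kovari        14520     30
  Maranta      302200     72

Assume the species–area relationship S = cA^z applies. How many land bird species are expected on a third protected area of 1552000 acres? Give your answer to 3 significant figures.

115

z = ln(72/30) / ln(302200/14520) = 0.8755 / 3.0356 = 0.2884
c = 30 / 14520^0.2884 = 30 / 15.86 = 1.891
S₃ = 1.891 × 1552000^0.2884 = 1.891 × 61.02 ≈ 115.4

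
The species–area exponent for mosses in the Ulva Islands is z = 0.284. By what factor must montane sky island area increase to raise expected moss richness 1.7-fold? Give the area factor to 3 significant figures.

6.48

(A₂/A₁)^0.284 = 1.7, so A₂/A₁ = 1.7^(1/0.284) = 1.7^3.521
ln(A₂/A₁) = ln 1.7 / 0.284 = 0.5306 / 0.284 = 1.8684
A₂/A₁ = e^1.8684 ≈ 6.478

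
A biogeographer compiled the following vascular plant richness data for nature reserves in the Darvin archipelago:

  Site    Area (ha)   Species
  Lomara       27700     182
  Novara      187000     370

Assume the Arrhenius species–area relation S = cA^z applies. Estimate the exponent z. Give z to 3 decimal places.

0.372

Taking logs: ln S = ln c + z ln A, so z = (ln S₂ − ln S₁)/(ln A₂ − ln A₁).
z = ln(370/182) / ln(187000/27700) = ln(2.033) / ln(6.751) = 0.7095 / 1.9097 = 0.3715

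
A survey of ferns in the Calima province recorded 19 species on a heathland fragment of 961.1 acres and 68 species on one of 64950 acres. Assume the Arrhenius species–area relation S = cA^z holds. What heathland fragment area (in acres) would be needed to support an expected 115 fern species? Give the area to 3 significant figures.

z = ln(68/19) / ln(64950/961.1) = 1.2751 / 4.2133 = 0.3026
c = 19 / 961.1^0.3026 = 19 / 7.992 = 2.377
A = (115/2.377)^(1/0.3026) ⇒ ln A = ln(48.37)/0.3026 = 12.8176
A = e^12.8176 ≈ 368637 acres

369000 acres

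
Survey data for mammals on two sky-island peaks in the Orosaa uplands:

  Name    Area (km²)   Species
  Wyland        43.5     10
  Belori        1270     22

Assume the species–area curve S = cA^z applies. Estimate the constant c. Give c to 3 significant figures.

z = ln(S₂/S₁) / ln(A₂/A₁) = ln(22/10) / ln(1270/43.5) = 0.7885 / 3.3740 = 0.2337
c = S₁ / A₁^z = 10 / 43.5^0.2337 = 10 / 2.415 = 4.141

4.14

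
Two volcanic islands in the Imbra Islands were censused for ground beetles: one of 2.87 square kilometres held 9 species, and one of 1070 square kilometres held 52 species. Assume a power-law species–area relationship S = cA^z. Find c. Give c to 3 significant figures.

z = ln(S₂/S₁) / ln(A₂/A₁) = ln(52/9) / ln(1070/2.87) = 1.7540 / 5.9211 = 0.2962
c = S₁ / A₁^z = 9 / 2.87^0.2962 = 9 / 1.367 = 6.586

6.59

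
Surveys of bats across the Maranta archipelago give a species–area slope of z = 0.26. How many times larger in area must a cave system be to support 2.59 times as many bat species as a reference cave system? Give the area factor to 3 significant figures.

(A₂/A₁)^0.26 = 2.59, so A₂/A₁ = 2.59^(1/0.26) = 2.59^3.846
ln(A₂/A₁) = ln 2.59 / 0.26 = 0.9517 / 0.26 = 3.6602
A₂/A₁ = e^3.6602 ≈ 38.87

38.9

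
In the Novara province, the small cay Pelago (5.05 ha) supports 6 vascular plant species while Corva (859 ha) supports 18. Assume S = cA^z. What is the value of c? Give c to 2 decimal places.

4.24

z = ln(S₂/S₁) / ln(A₂/A₁) = ln(18/6) / ln(859/5.05) = 1.0986 / 5.1364 = 0.2139
c = S₁ / A₁^z = 6 / 5.05^0.2139 = 6 / 1.414 = 4.244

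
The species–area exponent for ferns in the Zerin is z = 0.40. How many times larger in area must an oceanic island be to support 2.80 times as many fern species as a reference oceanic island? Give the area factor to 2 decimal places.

(A₂/A₁)^0.4 = 2.8, so A₂/A₁ = 2.8^(1/0.4) = 2.8^2.5
ln(A₂/A₁) = ln 2.8 / 0.4 = 1.0296 / 0.4 = 2.5740
A₂/A₁ = e^2.5740 ≈ 13.12

13.12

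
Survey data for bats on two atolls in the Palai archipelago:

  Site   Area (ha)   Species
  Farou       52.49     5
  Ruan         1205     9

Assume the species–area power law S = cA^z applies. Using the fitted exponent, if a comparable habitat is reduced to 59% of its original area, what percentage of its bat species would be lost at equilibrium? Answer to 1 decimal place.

9.4%

z = ln(9/5) / ln(1205/52.49) = 0.5878 / 3.1336 = 0.1876
S_new/S_old = (A_new/A_old)^z = 0.59^0.1876 = exp(0.1876 × -0.5276) = 0.9058
Fraction lost = 1 − 0.9058 = 0.09423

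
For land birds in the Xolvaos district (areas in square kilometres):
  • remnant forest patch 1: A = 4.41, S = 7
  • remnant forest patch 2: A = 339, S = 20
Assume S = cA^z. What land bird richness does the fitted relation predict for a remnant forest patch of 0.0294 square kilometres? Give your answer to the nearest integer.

z = ln(20/7) / ln(339/4.41) = 1.0498 / 4.3421 = 0.2418
c = 7 / 4.41^0.2418 = 7 / 1.432 = 4.89
S₃ = 4.89 × 0.0294^0.2418 = 4.89 × 0.4263 ≈ 2.084

2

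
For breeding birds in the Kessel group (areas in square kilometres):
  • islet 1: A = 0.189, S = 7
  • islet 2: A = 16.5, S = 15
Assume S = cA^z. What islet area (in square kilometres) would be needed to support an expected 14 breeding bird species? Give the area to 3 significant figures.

11.0 square kilometres

z = ln(15/7) / ln(16.5/0.189) = 0.7621 / 4.4694 = 0.1705
c = 7 / 0.189^0.1705 = 7 / 0.7527 = 9.3
A = (14/9.3)^(1/0.1705) ⇒ ln A = ln(1.505)/0.1705 = 2.3988
A = e^2.3988 ≈ 11.01 square kilometres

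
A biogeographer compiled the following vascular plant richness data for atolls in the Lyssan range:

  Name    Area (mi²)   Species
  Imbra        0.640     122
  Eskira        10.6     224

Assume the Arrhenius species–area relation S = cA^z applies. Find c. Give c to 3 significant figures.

z = ln(S₂/S₁) / ln(A₂/A₁) = ln(224/122) / ln(10.6/0.64) = 0.6076 / 2.8071 = 0.2165
c = S₁ / A₁^z = 122 / 0.64^0.2165 = 122 / 0.9079 = 134.4

134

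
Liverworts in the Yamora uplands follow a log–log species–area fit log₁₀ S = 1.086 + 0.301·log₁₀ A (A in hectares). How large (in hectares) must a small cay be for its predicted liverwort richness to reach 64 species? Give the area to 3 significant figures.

247 hectares

64 = 12.19 × A^0.301  ⇒  A^0.301 = 64/12.19 = 5.25
ln A = ln(5.25) / 0.301 = 1.6583 / 0.301 = 5.5092
A = e^5.5092 ≈ 247 hectares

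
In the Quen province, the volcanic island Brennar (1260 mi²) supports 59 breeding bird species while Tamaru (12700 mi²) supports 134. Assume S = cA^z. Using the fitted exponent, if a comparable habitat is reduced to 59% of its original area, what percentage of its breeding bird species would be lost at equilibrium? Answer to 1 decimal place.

z = ln(134/59) / ln(12700/1260) = 0.8203 / 2.3105 = 0.3550
S_new/S_old = (A_new/A_old)^z = 0.59^0.3550 = exp(0.3550 × -0.5276) = 0.8292
Fraction lost = 1 − 0.8292 = 0.1708

17.1%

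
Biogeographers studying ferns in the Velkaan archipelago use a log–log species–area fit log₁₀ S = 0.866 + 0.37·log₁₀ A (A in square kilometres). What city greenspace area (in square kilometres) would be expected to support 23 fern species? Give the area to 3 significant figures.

21.9 square kilometres

23 = 7.345 × A^0.37  ⇒  A^0.37 = 23/7.345 = 3.131
ln A = ln(3.131) / 0.37 = 1.1415 / 0.37 = 3.0850
A = e^3.0850 ≈ 21.87 square kilometres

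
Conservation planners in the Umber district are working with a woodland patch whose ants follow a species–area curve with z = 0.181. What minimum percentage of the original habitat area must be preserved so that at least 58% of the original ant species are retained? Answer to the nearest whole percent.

5%

Need (A_new/A_old)^0.181 = 0.58, so A_new/A_old = 0.58^(1/0.181) = 0.58^5.525
ln(A_new/A_old) = ln 0.58 / 0.181 = -0.5447 / 0.181 = -3.0095
A_new/A_old = e^-3.0095 ≈ 0.04931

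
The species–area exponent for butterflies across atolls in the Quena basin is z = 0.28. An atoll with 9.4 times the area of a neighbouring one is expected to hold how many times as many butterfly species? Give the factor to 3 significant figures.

S₂/S₁ = (A₂/A₁)^z = 9.4^0.28
ln(S₂/S₁) = 0.28 × ln 9.4 = 0.28 × 2.2407 = 0.6274
S₂/S₁ = e^0.6274 ≈ 1.873

1.87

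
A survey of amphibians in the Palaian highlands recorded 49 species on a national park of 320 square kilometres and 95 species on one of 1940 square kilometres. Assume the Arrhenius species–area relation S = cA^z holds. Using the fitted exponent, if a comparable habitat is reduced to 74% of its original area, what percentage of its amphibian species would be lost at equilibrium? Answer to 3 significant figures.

z = ln(95/49) / ln(1940/320) = 0.6621 / 1.8021 = 0.3674
S_new/S_old = (A_new/A_old)^z = 0.74^0.3674 = exp(0.3674 × -0.3011) = 0.8953
Fraction lost = 1 − 0.8953 = 0.1047

10.5%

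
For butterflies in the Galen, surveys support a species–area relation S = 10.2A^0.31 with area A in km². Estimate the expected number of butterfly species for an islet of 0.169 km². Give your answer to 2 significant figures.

5.9

S = 10.2 × 0.169^0.31
ln S = ln 10.2 + 0.31 × ln 0.169 = 2.3224 + 0.31 × -1.7779 = 1.7713
S = e^1.7713 ≈ 5.878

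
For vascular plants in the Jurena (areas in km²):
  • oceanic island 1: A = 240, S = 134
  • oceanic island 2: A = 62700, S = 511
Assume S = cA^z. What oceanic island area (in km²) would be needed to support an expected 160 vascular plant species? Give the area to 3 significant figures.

z = ln(511/134) / ln(62700/240) = 1.3385 / 5.5655 = 0.2405
c = 134 / 240^0.2405 = 134 / 3.736 = 35.86
A = (160/35.86)^(1/0.2405) ⇒ ln A = ln(4.461)/0.2405 = 6.2180
A = e^6.2180 ≈ 501.7 km²

502 km²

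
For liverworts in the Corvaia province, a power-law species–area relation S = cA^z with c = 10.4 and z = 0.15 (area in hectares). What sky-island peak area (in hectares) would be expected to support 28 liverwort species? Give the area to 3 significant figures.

737 hectares

28 = 10.4 × A^0.15  ⇒  A^0.15 = 28/10.4 = 2.692
ln A = ln(2.692) / 0.15 = 0.9904 / 0.15 = 6.6027
A = e^6.6027 ≈ 737.1 hectares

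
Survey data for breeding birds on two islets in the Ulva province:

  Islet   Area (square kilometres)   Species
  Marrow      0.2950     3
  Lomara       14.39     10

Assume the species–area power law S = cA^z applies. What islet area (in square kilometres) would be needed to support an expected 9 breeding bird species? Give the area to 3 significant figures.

z = ln(10/3) / ln(14.39/0.295) = 1.2040 / 3.8873 = 0.3097
c = 3 / 0.295^0.3097 = 3 / 0.6852 = 4.379
A = (9/4.379)^(1/0.3097) ⇒ ln A = ln(2.055)/0.3097 = 2.3264
A = e^2.3264 ≈ 10.24 square kilometres

10.2 square kilometres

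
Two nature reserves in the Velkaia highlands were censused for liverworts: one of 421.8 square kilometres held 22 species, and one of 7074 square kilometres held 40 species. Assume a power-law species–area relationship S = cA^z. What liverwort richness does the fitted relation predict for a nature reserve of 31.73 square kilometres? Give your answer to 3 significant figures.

z = ln(40/22) / ln(7074/421.8) = 0.5978 / 2.8197 = 0.2120
c = 22 / 421.8^0.2120 = 22 / 3.602 = 6.107
S₃ = 6.107 × 31.73^0.2120 = 6.107 × 2.081 ≈ 12.71

12.7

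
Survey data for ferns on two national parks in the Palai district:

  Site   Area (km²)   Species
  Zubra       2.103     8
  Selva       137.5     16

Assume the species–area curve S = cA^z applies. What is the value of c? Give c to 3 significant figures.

7.07

z = ln(S₂/S₁) / ln(A₂/A₁) = ln(16/8) / ln(137.5/2.103) = 0.6931 / 4.1803 = 0.1658
c = S₁ / A₁^z = 8 / 2.103^0.1658 = 8 / 1.131 = 7.072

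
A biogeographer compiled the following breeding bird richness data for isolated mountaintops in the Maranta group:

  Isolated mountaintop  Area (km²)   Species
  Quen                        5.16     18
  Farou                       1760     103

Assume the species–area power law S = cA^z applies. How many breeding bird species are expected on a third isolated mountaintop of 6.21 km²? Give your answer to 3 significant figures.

19.0

z = ln(103/18) / ln(1760/5.16) = 1.7444 / 5.8321 = 0.2991
c = 18 / 5.16^0.2991 = 18 / 1.634 = 11.02
S₃ = 11.02 × 6.21^0.2991 = 11.02 × 1.727 ≈ 19.03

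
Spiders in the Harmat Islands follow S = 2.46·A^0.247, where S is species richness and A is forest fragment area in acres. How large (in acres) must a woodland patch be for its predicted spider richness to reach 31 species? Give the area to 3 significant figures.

28500 acres

31 = 2.46 × A^0.247  ⇒  A^0.247 = 31/2.46 = 12.6
ln A = ln(12.6) / 0.247 = 2.5338 / 0.247 = 10.2584
A = e^10.2584 ≈ 28521 acres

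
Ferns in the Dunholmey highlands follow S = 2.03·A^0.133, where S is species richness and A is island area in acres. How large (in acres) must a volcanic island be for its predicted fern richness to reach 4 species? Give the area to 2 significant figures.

4 = 2.03 × A^0.133  ⇒  A^0.133 = 4/2.03 = 1.97
ln A = ln(1.97) / 0.133 = 0.6783 / 0.133 = 5.0997
A = e^5.0997 ≈ 164 acres

160 acres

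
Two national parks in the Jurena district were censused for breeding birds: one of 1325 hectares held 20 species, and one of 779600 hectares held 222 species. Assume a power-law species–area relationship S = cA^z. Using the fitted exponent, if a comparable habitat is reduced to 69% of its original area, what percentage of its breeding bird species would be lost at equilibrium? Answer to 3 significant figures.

z = ln(222/20) / ln(779600/1325) = 2.4069 / 6.3774 = 0.3774
S_new/S_old = (A_new/A_old)^z = 0.69^0.3774 = exp(0.3774 × -0.3711) = 0.8693
Fraction lost = 1 − 0.8693 = 0.1307

13.1%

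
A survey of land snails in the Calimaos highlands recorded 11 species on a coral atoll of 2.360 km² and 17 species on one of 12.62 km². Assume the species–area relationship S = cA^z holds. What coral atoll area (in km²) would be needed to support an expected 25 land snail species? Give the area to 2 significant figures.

z = ln(17/11) / ln(12.62/2.36) = 0.4353 / 1.6766 = 0.2596
c = 11 / 2.36^0.2596 = 11 / 1.25 = 8.802
A = (25/8.802)^(1/0.2596) ⇒ ln A = ln(2.84)/0.2596 = 4.0207
A = e^4.0207 ≈ 55.74 km²

56 km²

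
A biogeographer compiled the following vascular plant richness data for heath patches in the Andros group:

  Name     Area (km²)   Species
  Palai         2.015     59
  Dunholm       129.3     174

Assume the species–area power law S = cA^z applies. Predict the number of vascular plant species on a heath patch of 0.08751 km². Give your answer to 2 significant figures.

26

z = ln(174/59) / ln(129.3/2.015) = 1.0815 / 4.1615 = 0.2599
c = 59 / 2.015^0.2599 = 59 / 1.2 = 49.18
S₃ = 49.18 × 0.08751^0.2599 = 49.18 × 0.531 ≈ 26.11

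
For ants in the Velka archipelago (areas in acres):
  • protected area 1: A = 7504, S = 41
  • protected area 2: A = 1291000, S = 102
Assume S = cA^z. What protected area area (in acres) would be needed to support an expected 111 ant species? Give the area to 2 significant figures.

z = ln(102/41) / ln(1291000/7504) = 0.9114 / 5.1477 = 0.1770
c = 41 / 7504^0.1770 = 41 / 4.854 = 8.446
A = (111/8.446)^(1/0.1770) ⇒ ln A = ln(13.14)/0.1770 = 14.5485
A = e^14.5485 ≈ 2081337 acres

2100000 acres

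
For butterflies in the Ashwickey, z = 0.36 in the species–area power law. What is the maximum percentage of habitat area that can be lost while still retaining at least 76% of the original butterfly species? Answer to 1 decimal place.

53.3%

Need (A_new/A_old)^0.36 = 0.76, so A_new/A_old = 0.76^(1/0.36) = 0.76^2.778
ln(A_new/A_old) = ln 0.76 / 0.36 = -0.2744 / 0.36 = -0.7623
A_new/A_old = e^-0.7623 ≈ 0.4666
Fraction that can be lost = 1 − 0.4666 = 0.5334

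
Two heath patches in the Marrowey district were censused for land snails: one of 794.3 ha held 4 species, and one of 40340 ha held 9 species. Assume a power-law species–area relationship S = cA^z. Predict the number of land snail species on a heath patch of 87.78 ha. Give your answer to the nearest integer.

3

z = ln(9/4) / ln(40340/794.3) = 0.8109 / 3.9276 = 0.2065
c = 4 / 794.3^0.2065 = 4 / 3.97 = 1.008
S₃ = 1.008 × 87.78^0.2065 = 1.008 × 2.519 ≈ 2.538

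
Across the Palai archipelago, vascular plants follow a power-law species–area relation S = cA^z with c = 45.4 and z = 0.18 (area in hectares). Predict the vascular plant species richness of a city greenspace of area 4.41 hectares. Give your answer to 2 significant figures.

S = 45.4 × 4.41^0.18
ln S = ln 45.4 + 0.18 × ln 4.41 = 3.8155 + 0.18 × 1.4839 = 4.0826
S = e^4.0826 ≈ 59.3

59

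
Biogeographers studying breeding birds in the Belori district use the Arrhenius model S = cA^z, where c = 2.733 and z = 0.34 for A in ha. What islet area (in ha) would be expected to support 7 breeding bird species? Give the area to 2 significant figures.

7 = 2.733 × A^0.34  ⇒  A^0.34 = 7/2.733 = 2.561
ln A = ln(2.561) / 0.34 = 0.9405 / 0.34 = 2.7662
A = e^2.7662 ≈ 15.9 ha

16 ha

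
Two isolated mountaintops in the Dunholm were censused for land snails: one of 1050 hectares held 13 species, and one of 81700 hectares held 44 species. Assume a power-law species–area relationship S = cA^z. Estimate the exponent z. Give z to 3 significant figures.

0.280

Taking logs: ln S = ln c + z ln A, so z = (ln S₂ − ln S₁)/(ln A₂ − ln A₁).
z = ln(44/13) / ln(81700/1050) = ln(3.385) / ln(77.81) = 1.2192 / 4.3543 = 0.2800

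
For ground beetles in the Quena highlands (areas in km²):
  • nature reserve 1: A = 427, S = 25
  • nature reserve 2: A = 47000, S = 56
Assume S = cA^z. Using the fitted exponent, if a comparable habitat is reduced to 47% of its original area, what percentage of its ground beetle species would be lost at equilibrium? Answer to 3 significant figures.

z = ln(56/25) / ln(47000/427) = 0.8065 / 4.7011 = 0.1715
S_new/S_old = (A_new/A_old)^z = 0.47^0.1715 = exp(0.1715 × -0.7550) = 0.8785
Fraction lost = 1 − 0.8785 = 0.1215

12.1%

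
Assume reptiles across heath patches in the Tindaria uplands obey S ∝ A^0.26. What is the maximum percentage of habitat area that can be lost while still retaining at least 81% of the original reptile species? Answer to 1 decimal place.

55.5%

Need (A_new/A_old)^0.26 = 0.81, so A_new/A_old = 0.81^(1/0.26) = 0.81^3.846
ln(A_new/A_old) = ln 0.81 / 0.26 = -0.2107 / 0.26 = -0.8105
A_new/A_old = e^-0.8105 ≈ 0.4447
Fraction that can be lost = 1 − 0.4447 = 0.5553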